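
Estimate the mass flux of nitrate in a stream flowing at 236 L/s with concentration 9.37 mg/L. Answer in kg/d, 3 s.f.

191 kg/d

236 L/s = 0.236 m³/s.
Mass flux = Q·C = 0.236 m³/s × 9.37 g/m³ = 2.211 g/s.
= 2.211 g/s × 86.4 = 191.1 kg/d.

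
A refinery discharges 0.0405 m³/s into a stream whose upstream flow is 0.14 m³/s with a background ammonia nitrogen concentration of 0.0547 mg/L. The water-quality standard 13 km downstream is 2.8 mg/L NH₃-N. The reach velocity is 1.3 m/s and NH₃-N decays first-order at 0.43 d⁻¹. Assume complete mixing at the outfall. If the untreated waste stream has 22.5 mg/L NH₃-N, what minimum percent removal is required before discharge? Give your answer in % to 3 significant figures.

Travel time to the compliance point: t = 1.3e+04/1.3 = 1e+04 s = 0.1157 d; decay factor exp(−0.43·0.1157) = 0.9514.
So the concentration just after mixing may be at most 2.8/0.9514 = 2.943 mg/L.
Mass balance: 2.943·0.1805 = 0.0405·Cₑ + 0.14·0.0547.
Cₑ = (0.5312 − 0.007658) / 0.0405 = 12.93 mg/L.
Required removal = 1 − 12.93/22.5 = 42.55 %.

42.5 %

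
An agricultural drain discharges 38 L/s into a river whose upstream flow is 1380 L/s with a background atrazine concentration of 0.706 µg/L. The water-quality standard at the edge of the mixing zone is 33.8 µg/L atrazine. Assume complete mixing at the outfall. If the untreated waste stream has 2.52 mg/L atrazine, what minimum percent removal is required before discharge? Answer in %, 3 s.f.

38 L/s = 0.038 m³/s.
1380 L/s = 1.38 m³/s.
0.706 µg/L = 0.000706 mg/L.
33.8 µg/L = 0.0338 mg/L.
Mass balance: 0.0338·1.418 = 0.038·Cₑ + 1.38·0.000706.
Cₑ = (0.04793 − 0.0009743) / 0.038 = 1.236 mg/L.
Required removal = 1 − 1.236/2.52 = 50.97 %.

51.0 %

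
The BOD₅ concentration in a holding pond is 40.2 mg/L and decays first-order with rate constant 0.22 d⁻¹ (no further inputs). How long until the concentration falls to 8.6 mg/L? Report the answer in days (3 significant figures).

7.01 d

t = ln(C₀/C)/k = ln(40.2/8.6)/0.22 = 1.542/0.22 = 7.01 d.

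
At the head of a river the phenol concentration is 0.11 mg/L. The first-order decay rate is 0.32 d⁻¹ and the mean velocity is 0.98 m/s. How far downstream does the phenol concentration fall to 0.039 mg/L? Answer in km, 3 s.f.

From C = C₀·e^(−kt), t = ln(C₀/C)/k = ln(0.11/0.039)/0.32 = 1.037/0.32 = 3.24 d.
Distance = v·t = 0.98 m/s × 2.8e+05 s = 2.744e+05 m = 274.4 km.

274 km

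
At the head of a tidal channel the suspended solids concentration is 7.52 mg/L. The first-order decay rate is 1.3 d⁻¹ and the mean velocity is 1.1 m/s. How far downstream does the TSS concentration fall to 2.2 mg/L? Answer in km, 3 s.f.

From C = C₀·e^(−kt), t = ln(C₀/C)/k = ln(7.52/2.2)/1.3 = 1.229/1.3 = 0.9455 d.
Distance = v·t = 1.1 m/s × 8.169e+04 s = 8.986e+04 m = 89.86 km.

89.9 km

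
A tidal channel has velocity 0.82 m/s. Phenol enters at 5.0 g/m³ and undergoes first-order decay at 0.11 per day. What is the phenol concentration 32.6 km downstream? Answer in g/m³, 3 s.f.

4.75 g/m³

Travel time t = 32.6 km / 0.82 m/s = 3.26e+04/0.82 = 3.976e+04 s = 0.4601 d.
First-order decay: C = 5.0·exp(−0.11·0.4601) = 5.0·0.9506 = 4.753 g/m³.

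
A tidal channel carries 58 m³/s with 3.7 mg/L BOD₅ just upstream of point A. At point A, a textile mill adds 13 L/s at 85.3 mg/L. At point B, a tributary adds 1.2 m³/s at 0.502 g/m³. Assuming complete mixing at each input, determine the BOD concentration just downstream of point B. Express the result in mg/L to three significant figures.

13 L/s = 0.013 m³/s.
After input A: C = (58·3.7 + 0.013·85.3) / 58.01 = 3.718 mg/L.
After input B: C = (58.01·3.718 + 1.2·0.502) / 59.21 = 3.653 mg/L.

3.65 mg/L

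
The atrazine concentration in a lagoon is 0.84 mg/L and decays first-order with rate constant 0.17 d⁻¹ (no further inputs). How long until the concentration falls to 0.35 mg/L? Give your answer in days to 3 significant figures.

5.15 d

t = ln(C₀/C)/k = ln(0.84/0.35)/0.17 = 0.8755/0.17 = 5.15 d.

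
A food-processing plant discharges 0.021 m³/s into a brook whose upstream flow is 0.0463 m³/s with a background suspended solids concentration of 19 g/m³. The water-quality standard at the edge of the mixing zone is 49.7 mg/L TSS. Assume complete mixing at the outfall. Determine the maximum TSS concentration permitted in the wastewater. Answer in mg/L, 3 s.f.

Mass balance: 49.7·0.0673 = 0.021·Cₑ + 0.0463·19.
Cₑ = (3.345 − 0.8797) / 0.021 = 117.4 mg/L.

117 mg/L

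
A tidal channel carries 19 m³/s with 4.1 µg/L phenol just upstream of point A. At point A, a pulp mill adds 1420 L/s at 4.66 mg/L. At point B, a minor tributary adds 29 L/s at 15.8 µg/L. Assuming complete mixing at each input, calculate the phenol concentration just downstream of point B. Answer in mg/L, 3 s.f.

0.327 mg/L

4.1 µg/L = 0.0041 mg/L.
1420 L/s = 1.42 m³/s.
After input A: C = (19·0.0041 + 1.42·4.66) / 20.42 = 0.3279 mg/L.
29 L/s = 0.029 m³/s.
15.8 µg/L = 0.0158 mg/L.
After input B: C = (20.42·0.3279 + 0.029·0.0158) / 20.45 = 0.3274 mg/L.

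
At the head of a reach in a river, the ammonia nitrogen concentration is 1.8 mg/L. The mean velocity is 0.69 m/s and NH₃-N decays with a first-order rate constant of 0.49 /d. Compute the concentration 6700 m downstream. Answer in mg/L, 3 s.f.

1.70 mg/L

Travel time t = 6700 m / 0.69 m/s = 6700/0.69 = 9710 s = 0.1124 d.
First-order decay: C = 1.8·exp(−0.49·0.1124) = 1.8·0.9464 = 1.704 mg/L.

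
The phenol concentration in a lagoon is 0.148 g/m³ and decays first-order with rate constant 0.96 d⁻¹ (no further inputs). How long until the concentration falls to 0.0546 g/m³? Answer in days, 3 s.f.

t = ln(C₀/C)/k = ln(0.148/0.0546)/0.96 = 0.9972/0.96 = 1.039 d.

1.04 d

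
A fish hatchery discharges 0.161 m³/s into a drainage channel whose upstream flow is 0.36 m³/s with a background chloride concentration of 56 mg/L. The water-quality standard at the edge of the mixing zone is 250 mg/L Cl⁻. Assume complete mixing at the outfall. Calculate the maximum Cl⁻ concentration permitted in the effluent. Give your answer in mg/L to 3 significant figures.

Mass balance: 250·0.521 = 0.161·Cₑ + 0.36·56.
Cₑ = (130.2 − 20.16) / 0.161 = 683.8 mg/L.

684 mg/L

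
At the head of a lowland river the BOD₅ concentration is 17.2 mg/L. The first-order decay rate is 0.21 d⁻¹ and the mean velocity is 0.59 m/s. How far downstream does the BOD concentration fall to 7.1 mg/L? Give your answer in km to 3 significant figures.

From C = C₀·e^(−kt), t = ln(C₀/C)/k = ln(17.2/7.1)/0.21 = 0.8848/0.21 = 4.213 d.
Distance = v·t = 0.59 m/s × 3.64e+05 s = 2.148e+05 m = 214.8 km.

215 km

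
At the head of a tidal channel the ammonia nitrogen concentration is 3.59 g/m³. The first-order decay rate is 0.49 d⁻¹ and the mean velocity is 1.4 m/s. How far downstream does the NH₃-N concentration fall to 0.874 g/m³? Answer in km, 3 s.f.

From C = C₀·e^(−kt), t = ln(C₀/C)/k = ln(3.59/0.874)/0.49 = 1.413/0.49 = 2.883 d.
Distance = v·t = 1.4 m/s × 2.491e+05 s = 3.488e+05 m = 348.8 km.

349 km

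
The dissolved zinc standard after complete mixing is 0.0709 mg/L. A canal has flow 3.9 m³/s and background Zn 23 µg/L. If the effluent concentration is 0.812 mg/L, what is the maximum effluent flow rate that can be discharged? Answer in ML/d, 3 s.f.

21.8 ML/d

23 µg/L = 0.023 mg/L.
Mass balance at complete mixing: C_std·(Q_w + Q_r) = Q_w·C_e + Q_r·C_b.
Rearranging, Q_w = Q_r·(C_std − C_b)/(C_e − C_std) = 3.9·(0.0709 − 0.023) / (0.812 − 0.0709) = 0.2521 m³/s.
= 21.78 ML/d.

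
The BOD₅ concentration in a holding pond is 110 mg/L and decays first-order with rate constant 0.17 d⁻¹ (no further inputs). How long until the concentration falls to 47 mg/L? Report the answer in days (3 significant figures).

5.00 d

t = ln(C₀/C)/k = ln(110/47)/0.17 = 0.8503/0.17 = 5.002 d.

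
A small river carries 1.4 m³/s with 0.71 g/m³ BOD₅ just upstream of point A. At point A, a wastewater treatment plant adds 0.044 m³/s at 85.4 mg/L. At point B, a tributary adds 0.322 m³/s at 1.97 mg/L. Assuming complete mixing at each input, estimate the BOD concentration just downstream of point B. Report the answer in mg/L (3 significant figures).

After input A: C = (1.4·0.71 + 0.044·85.4) / 1.444 = 3.291 mg/L.
After input B: C = (1.444·3.291 + 0.322·1.97) / 1.766 = 3.05 mg/L.

3.05 mg/L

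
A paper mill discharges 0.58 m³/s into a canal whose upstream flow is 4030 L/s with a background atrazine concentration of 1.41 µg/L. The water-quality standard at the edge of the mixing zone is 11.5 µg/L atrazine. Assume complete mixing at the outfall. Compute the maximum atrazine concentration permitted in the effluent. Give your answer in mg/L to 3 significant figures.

0.0816 mg/L

4030 L/s = 4.03 m³/s.
1.41 µg/L = 0.00141 mg/L.
11.5 µg/L = 0.0115 mg/L.
Mass balance: 0.0115·4.61 = 0.58·Cₑ + 4.03·0.00141.
Cₑ = (0.05301 − 0.005682) / 0.58 = 0.08161 mg/L.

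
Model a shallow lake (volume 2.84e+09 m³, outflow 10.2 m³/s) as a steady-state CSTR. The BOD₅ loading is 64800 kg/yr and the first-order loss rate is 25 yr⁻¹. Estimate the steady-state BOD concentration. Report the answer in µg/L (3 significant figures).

Outflow Q = 10.2 m³/s × 3.156e+07 s/yr = 3.219e+08 m³/yr.
Steady-state CSTR mass balance: W = Q·C + k·V·C, so C = W/(Q + kV).
Q + kV = 3.219e+08 + 25·2.84e+09 = 7.132e+10 m³/yr.
C = 64800/7.132e+10 = 9.086e-07 kg/m³ = 0.0009086 mg/L = 0.9086 µg/L.

0.909 µg/L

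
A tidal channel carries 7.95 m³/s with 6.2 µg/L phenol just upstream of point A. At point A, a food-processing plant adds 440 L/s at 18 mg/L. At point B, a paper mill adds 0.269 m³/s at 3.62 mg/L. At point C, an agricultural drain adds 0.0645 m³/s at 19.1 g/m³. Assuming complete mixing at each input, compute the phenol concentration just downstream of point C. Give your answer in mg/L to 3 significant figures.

1.17 mg/L

6.2 µg/L = 0.0062 mg/L.
440 L/s = 0.44 m³/s.
After input A: C = (7.95·0.0062 + 0.44·18) / 8.39 = 0.9499 mg/L.
After input B: C = (8.39·0.9499 + 0.269·3.62) / 8.659 = 1.033 mg/L.
After input C: C = (8.659·1.033 + 0.0645·19.1) / 8.724 = 1.166 mg/L.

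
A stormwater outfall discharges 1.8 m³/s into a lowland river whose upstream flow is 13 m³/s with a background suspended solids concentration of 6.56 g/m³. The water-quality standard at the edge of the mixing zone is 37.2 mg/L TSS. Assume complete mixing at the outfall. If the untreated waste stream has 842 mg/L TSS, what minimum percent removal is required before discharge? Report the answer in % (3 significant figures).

69.3 %

Mass balance: 37.2·14.8 = 1.8·Cₑ + 13·6.56.
Cₑ = (550.6 − 85.28) / 1.8 = 258.5 mg/L.
Required removal = 1 − 258.5/842 = 69.3 %.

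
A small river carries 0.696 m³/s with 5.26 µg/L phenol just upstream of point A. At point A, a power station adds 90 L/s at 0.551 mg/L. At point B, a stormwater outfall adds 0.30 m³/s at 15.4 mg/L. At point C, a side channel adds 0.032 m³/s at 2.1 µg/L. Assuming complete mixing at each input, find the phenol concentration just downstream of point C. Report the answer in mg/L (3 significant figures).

4.18 mg/L

5.26 µg/L = 0.00526 mg/L.
90 L/s = 0.09 m³/s.
After input A: C = (0.696·0.00526 + 0.09·0.551) / 0.786 = 0.06775 mg/L.
After input B: C = (0.786·0.06775 + 0.3·15.4) / 1.086 = 4.303 mg/L.
2.1 µg/L = 0.0021 mg/L.
After input C: C = (1.086·4.303 + 0.032·0.0021) / 1.118 = 4.18 mg/L.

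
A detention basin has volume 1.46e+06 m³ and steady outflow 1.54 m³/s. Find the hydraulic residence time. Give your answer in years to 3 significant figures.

0.0300 yr

Q = 1.54 m³/s × 3.156e+07 s/yr = 4.86e+07 m³/yr.
Hydraulic residence time τ = V/Q = 1.46e+06/4.86e+07 = 0.03004 yr.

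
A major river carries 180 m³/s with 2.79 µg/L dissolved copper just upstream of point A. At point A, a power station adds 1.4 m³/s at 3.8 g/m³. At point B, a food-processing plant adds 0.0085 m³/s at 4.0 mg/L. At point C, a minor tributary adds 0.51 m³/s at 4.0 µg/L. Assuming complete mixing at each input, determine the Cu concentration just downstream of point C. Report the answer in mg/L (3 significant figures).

0.0322 mg/L

2.79 µg/L = 0.00279 mg/L.
After input A: C = (180·0.00279 + 1.4·3.8) / 181.4 = 0.0321 mg/L.
After input B: C = (181.4·0.0321 + 0.0085·4) / 181.4 = 0.03228 mg/L.
4.0 µg/L = 0.004 mg/L.
After input C: C = (181.4·0.03228 + 0.51·0.004) / 181.9 = 0.0322 mg/L.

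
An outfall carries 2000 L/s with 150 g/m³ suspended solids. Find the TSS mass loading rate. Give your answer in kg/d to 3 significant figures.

2000 L/s = 2 m³/s.
Mass flux = Q·C = 2 m³/s × 150 g/m³ = 300 g/s.
= 300 g/s × 86.4 = 2.592e+04 kg/d.

25900 kg/d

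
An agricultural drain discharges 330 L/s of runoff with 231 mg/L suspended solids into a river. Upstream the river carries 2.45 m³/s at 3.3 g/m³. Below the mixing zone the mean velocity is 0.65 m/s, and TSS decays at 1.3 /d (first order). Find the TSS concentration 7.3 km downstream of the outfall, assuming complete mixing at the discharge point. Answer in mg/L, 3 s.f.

25.6 mg/L

330 L/s = 0.33 m³/s.
After complete mixing, C₀ = (0.33·231 + 2.45·3.3) / 2.78 = 30.33 mg/L.
Travel time t = 7300 m / 0.65 m/s = 1.123e+04 s = 0.13 d.
C = 30.33·exp(−1.3·0.13) = 30.33·0.8445 = 25.61 mg/L.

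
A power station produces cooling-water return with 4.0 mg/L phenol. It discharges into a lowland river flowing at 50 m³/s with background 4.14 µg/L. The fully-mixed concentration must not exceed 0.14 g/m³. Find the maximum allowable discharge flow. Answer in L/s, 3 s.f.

1760 L/s

4.14 µg/L = 0.00414 mg/L.
Mass balance at complete mixing: C_std·(Q_w + Q_r) = Q_w·C_e + Q_r·C_b.
Rearranging, Q_w = Q_r·(C_std − C_b)/(C_e − C_std) = 50·(0.14 − 0.00414) / (4 − 0.14) = 1.76 m³/s.
= 1760 L/s.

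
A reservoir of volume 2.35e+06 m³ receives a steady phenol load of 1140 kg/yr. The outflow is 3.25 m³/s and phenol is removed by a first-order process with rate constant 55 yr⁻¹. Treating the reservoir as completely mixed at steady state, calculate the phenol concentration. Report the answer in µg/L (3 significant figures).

Outflow Q = 3.25 m³/s × 3.156e+07 s/yr = 1.026e+08 m³/yr.
Steady-state CSTR mass balance: W = Q·C + k·V·C, so C = W/(Q + kV).
Q + kV = 1.026e+08 + 55·2.35e+06 = 2.318e+08 m³/yr.
C = 1140/2.318e+08 = 4.918e-06 kg/m³ = 0.004918 mg/L = 4.918 µg/L.

4.92 µg/L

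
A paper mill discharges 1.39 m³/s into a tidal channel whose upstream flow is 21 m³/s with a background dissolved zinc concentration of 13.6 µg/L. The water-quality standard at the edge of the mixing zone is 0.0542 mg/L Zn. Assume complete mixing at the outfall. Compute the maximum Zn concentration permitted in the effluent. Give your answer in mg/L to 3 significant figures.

13.6 µg/L = 0.0136 mg/L.
Mass balance: 0.0542·22.39 = 1.39·Cₑ + 21·0.0136.
Cₑ = (1.214 − 0.2856) / 1.39 = 0.6676 mg/L.

0.668 mg/L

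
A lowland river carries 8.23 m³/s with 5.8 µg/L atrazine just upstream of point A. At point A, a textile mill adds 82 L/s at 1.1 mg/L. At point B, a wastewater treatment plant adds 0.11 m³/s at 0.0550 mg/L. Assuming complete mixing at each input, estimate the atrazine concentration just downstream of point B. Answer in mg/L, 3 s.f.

0.0171 mg/L

5.8 µg/L = 0.0058 mg/L.
82 L/s = 0.082 m³/s.
After input A: C = (8.23·0.0058 + 0.082·1.1) / 8.312 = 0.01659 mg/L.
After input B: C = (8.312·0.01659 + 0.11·0.055) / 8.422 = 0.0171 mg/L.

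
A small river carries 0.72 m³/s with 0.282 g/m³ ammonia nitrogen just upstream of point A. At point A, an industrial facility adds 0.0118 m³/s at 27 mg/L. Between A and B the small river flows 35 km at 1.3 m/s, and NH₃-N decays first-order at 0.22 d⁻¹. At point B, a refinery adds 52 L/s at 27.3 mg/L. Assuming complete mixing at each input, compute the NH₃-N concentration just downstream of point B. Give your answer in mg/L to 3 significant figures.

2.43 mg/L

After input A: C = (0.72·0.282 + 0.0118·27) / 0.7318 = 0.7128 mg/L.
Over the 35 km reach to input B (t = 2.692e+04 s = 0.3116 d), decay gives C = 0.7128·exp(−0.22·0.3116) = 0.6656 mg/L.
52 L/s = 0.052 m³/s.
After input B: C = (0.7318·0.6656 + 0.052·27.3) / 0.7838 = 2.433 mg/L.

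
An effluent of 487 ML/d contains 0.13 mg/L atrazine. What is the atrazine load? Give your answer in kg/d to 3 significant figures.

63.3 kg/d

487 ML/d = 5.637 m³/s.
Mass flux = Q·C = 5.637 m³/s × 0.13 g/m³ = 0.7328 g/s.
= 0.7328 g/s × 86.4 = 63.31 kg/d.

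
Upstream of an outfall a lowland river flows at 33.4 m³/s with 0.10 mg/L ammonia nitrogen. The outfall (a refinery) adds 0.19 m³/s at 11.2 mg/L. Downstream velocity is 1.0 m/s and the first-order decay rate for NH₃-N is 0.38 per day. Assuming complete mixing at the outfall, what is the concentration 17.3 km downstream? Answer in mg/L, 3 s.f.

After complete mixing, C₀ = (0.19·11.2 + 33.4·0.1) / 33.59 = 0.1628 mg/L.
Travel time t = 1.73e+04 m / 1.0 m/s = 1.73e+04 s = 0.2002 d.
C = 0.1628·exp(−0.38·0.2002) = 0.1628·0.9267 = 0.1509 mg/L.

0.151 mg/L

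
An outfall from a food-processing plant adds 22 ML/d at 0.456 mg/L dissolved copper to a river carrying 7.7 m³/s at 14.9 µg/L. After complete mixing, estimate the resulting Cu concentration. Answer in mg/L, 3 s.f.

22 ML/d = 0.2546 m³/s.
14.9 µg/L = 0.0149 mg/L.
Conservation of mass across the mixing zone: C = (0.2546·0.456 + 7.7·0.0149) / (0.2546 + 7.7) = 0.2308/7.955 = 0.02902 mg/L.

0.0290 mg/L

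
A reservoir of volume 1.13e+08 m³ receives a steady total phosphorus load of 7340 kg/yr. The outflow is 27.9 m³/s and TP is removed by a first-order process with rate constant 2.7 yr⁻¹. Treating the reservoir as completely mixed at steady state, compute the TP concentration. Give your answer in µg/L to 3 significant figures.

Outflow Q = 27.9 m³/s × 3.156e+07 s/yr = 8.805e+08 m³/yr.
Steady-state CSTR mass balance: W = Q·C + k·V·C, so C = W/(Q + kV).
Q + kV = 8.805e+08 + 2.7·1.13e+08 = 1.186e+09 m³/yr.
C = 7340/1.186e+09 = 6.191e-06 kg/m³ = 0.006191 mg/L = 6.191 µg/L.

6.19 µg/L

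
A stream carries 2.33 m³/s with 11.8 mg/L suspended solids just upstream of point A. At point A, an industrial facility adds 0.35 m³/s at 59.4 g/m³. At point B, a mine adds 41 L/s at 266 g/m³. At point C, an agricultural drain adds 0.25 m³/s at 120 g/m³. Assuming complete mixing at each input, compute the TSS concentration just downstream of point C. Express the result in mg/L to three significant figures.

30.0 mg/L

After input A: C = (2.33·11.8 + 0.35·59.4) / 2.68 = 18.02 mg/L.
41 L/s = 0.041 m³/s.
After input B: C = (2.68·18.02 + 0.041·266) / 2.721 = 21.75 mg/L.
After input C: C = (2.721·21.75 + 0.25·120) / 2.971 = 30.02 mg/L.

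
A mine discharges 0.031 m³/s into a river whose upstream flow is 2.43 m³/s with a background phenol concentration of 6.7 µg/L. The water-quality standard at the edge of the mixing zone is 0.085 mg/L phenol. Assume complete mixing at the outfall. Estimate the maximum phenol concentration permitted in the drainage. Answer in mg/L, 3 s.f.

6.7 µg/L = 0.0067 mg/L.
Mass balance: 0.085·2.461 = 0.031·Cₑ + 2.43·0.0067.
Cₑ = (0.2092 − 0.01628) / 0.031 = 6.223 mg/L.

6.22 mg/L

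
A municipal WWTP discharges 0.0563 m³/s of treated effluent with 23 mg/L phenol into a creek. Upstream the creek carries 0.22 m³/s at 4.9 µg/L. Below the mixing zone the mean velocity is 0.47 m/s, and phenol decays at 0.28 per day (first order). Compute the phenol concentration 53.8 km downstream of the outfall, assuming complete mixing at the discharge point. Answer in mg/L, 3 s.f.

3.24 mg/L

4.9 µg/L = 0.0049 mg/L.
After complete mixing, C₀ = (0.0563·23 + 0.22·0.0049) / 0.2763 = 4.69 mg/L.
Travel time t = 5.38e+04 m / 0.47 m/s = 1.145e+05 s = 1.325 d.
C = 4.69·exp(−0.28·1.325) = 4.69·0.6901 = 3.237 mg/L.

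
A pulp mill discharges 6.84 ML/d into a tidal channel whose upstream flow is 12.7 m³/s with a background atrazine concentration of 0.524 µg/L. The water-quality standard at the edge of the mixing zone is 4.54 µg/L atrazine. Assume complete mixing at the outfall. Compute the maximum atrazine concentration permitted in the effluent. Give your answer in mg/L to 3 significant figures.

0.649 mg/L

6.84 ML/d = 0.07917 m³/s.
0.524 µg/L = 0.000524 mg/L.
4.54 µg/L = 0.00454 mg/L.
Mass balance: 0.00454·12.78 = 0.07917·Cₑ + 12.7·0.000524.
Cₑ = (0.05802 − 0.006655) / 0.07917 = 0.6488 mg/L.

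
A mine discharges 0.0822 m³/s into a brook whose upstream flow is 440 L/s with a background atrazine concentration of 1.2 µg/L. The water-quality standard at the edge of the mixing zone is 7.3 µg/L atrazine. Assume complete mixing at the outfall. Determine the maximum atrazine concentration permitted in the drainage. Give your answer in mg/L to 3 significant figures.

0.0400 mg/L

440 L/s = 0.44 m³/s.
1.2 µg/L = 0.0012 mg/L.
7.3 µg/L = 0.0073 mg/L.
Mass balance: 0.0073·0.5222 = 0.0822·Cₑ + 0.44·0.0012.
Cₑ = (0.003812 − 0.000528) / 0.0822 = 0.03995 mg/L.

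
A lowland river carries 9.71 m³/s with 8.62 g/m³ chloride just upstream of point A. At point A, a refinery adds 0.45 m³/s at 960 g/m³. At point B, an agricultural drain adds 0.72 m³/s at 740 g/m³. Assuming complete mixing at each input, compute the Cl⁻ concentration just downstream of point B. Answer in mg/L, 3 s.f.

96.4 mg/L

After input A: C = (9.71·8.62 + 0.45·960) / 10.16 = 50.76 mg/L.
After input B: C = (10.16·50.76 + 0.72·740) / 10.88 = 96.37 mg/L.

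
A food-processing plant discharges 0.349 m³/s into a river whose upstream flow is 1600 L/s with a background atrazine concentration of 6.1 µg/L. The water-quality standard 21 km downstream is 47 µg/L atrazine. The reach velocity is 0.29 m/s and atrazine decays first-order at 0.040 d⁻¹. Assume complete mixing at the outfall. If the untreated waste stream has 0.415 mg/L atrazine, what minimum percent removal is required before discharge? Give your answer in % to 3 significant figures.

41.3 %

1600 L/s = 1.6 m³/s.
6.1 µg/L = 0.0061 mg/L.
47 µg/L = 0.047 mg/L.
Travel time to the compliance point: t = 2.1e+04/0.29 = 7.241e+04 s = 0.8381 d; decay factor exp(−0.040·0.8381) = 0.967.
So the concentration just after mixing may be at most 0.047/0.967 = 0.0486 mg/L.
Mass balance: 0.0486·1.949 = 0.349·Cₑ + 1.6·0.0061.
Cₑ = (0.09473 − 0.00976) / 0.349 = 0.2435 mg/L.
Required removal = 1 − 0.2435/0.415 = 41.34 %.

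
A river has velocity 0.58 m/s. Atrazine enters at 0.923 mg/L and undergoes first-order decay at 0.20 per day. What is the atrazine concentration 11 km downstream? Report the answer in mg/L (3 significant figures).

Travel time t = 11 km / 0.58 m/s = 1.1e+04/0.58 = 1.897e+04 s = 0.2195 d.
First-order decay: C = 0.923·exp(−0.20·0.2195) = 0.923·0.957 = 0.8834 mg/L.

0.883 mg/L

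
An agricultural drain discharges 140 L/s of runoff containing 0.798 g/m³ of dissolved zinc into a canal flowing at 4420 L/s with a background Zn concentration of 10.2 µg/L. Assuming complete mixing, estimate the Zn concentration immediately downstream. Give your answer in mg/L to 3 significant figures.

0.0344 mg/L

140 L/s = 0.14 m³/s.
4420 L/s = 4.42 m³/s.
10.2 µg/L = 0.0102 mg/L.
Flow-weighted mixing gives C = (0.14·0.798 + 4.42·0.0102) / (0.14 + 4.42) = 0.1568/4.56 = 0.03439 mg/L.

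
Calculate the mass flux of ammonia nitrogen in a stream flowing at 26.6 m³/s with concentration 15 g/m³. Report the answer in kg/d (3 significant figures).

34500 kg/d

Mass flux = Q·C = 26.6 m³/s × 15 g/m³ = 399 g/s.
= 399 g/s × 86.4 = 3.447e+04 kg/d.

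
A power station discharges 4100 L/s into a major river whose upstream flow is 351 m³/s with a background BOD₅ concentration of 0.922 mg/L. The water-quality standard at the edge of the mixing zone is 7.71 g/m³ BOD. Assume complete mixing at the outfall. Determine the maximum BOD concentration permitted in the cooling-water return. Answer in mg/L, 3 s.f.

589 mg/L

4100 L/s = 4.1 m³/s.
Mass balance: 7.71·355.1 = 4.1·Cₑ + 351·0.922.
Cₑ = (2738 − 323.6) / 4.1 = 588.8 mg/L.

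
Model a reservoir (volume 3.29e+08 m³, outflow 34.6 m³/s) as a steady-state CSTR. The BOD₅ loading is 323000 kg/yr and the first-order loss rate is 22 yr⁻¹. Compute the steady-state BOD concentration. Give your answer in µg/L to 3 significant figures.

38.8 µg/L

Outflow Q = 34.6 m³/s × 3.156e+07 s/yr = 1.092e+09 m³/yr.
Steady-state CSTR mass balance: W = Q·C + k·V·C, so C = W/(Q + kV).
Q + kV = 1.092e+09 + 22·3.29e+08 = 8.33e+09 m³/yr.
C = 323000/8.33e+09 = 3.878e-05 kg/m³ = 0.03878 mg/L = 38.78 µg/L.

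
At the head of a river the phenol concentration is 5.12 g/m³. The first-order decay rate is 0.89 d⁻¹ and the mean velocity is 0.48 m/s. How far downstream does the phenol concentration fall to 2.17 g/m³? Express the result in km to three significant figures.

40.0 km

From C = C₀·e^(−kt), t = ln(C₀/C)/k = ln(5.12/2.17)/0.89 = 0.8584/0.89 = 0.9645 d.
Distance = v·t = 0.48 m/s × 8.333e+04 s = 4e+04 m = 40 km.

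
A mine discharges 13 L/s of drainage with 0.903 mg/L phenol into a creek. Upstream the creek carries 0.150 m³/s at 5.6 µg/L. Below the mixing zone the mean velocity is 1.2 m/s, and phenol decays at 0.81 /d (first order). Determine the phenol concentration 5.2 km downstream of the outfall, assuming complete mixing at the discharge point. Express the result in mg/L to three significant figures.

13 L/s = 0.013 m³/s.
5.6 µg/L = 0.0056 mg/L.
After complete mixing, C₀ = (0.013·0.903 + 0.15·0.0056) / 0.163 = 0.07717 mg/L.
Travel time t = 5200 m / 1.2 m/s = 4333 s = 0.05015 d.
C = 0.07717·exp(−0.81·0.05015) = 0.07717·0.9602 = 0.0741 mg/L.

0.0741 mg/L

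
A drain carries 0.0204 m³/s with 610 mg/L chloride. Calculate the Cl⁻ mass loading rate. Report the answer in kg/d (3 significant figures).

1080 kg/d

Mass flux = Q·C = 0.0204 m³/s × 610 g/m³ = 12.44 g/s.
= 12.44 g/s × 86.4 = 1075 kg/d.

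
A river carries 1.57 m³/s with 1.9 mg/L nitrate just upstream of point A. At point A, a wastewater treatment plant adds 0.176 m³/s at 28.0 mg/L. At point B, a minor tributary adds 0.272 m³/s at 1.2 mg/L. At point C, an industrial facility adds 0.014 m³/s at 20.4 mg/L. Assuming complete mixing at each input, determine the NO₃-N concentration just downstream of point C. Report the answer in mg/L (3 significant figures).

4.19 mg/L

After input A: C = (1.57·1.9 + 0.176·28) / 1.746 = 4.531 mg/L.
After input B: C = (1.746·4.531 + 0.272·1.2) / 2.018 = 4.082 mg/L.
After input C: C = (2.018·4.082 + 0.014·20.4) / 2.032 = 4.194 mg/L.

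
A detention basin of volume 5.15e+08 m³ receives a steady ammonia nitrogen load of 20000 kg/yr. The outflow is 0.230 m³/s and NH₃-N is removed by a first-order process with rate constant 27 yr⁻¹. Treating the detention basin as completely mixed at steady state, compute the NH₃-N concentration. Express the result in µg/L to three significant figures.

Outflow Q = 0.230 m³/s × 3.156e+07 s/yr = 7.258e+06 m³/yr.
Steady-state CSTR mass balance: W = Q·C + k·V·C, so C = W/(Q + kV).
Q + kV = 7.258e+06 + 27·5.15e+08 = 1.391e+10 m³/yr.
C = 20000/1.391e+10 = 1.438e-06 kg/m³ = 0.001438 mg/L = 1.438 µg/L.

1.44 µg/L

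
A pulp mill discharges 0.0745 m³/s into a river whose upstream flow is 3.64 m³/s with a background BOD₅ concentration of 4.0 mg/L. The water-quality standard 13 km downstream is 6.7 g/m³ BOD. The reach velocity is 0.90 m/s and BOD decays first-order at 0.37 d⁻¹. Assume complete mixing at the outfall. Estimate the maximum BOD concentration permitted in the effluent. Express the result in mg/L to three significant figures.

160 mg/L

Travel time to the compliance point: t = 1.3e+04/0.90 = 1.444e+04 s = 0.1672 d; decay factor exp(−0.37·0.1672) = 0.94.
So the concentration just after mixing may be at most 6.7/0.94 = 7.128 mg/L.
Mass balance: 7.128·3.715 = 0.0745·Cₑ + 3.64·4.
Cₑ = (26.48 − 14.56) / 0.0745 = 159.9 mg/L.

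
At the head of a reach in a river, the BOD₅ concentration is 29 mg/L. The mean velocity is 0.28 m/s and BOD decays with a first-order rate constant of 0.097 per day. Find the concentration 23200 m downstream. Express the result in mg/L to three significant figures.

Travel time t = 23200 m / 0.28 m/s = 2.32e+04/0.28 = 8.286e+04 s = 0.959 d.
First-order decay: C = 29·exp(−0.097·0.959) = 29·0.9112 = 26.42 mg/L.

26.4 mg/L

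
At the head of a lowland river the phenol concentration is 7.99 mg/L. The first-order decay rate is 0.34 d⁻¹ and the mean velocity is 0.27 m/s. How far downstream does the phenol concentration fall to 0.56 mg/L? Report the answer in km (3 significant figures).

From C = C₀·e^(−kt), t = ln(C₀/C)/k = ln(7.99/0.56)/0.34 = 2.658/0.34 = 7.818 d.
Distance = v·t = 0.27 m/s × 6.754e+05 s = 1.824e+05 m = 182.4 km.

182 km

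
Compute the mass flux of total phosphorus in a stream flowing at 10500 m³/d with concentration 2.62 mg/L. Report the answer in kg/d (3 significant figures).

10500 m³/d = 0.1215 m³/s.
Mass flux = Q·C = 0.1215 m³/s × 2.62 g/m³ = 0.3184 g/s.
= 0.3184 g/s × 86.4 = 27.51 kg/d.

27.5 kg/d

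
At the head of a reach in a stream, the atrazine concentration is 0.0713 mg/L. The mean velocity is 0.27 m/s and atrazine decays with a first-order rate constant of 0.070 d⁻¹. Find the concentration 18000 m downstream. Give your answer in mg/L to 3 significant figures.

0.0676 mg/L

Travel time t = 18000 m / 0.27 m/s = 1.8e+04/0.27 = 6.667e+04 s = 0.7716 d.
First-order decay: C = 0.0713·exp(−0.070·0.7716) = 0.0713·0.9474 = 0.06755 mg/L.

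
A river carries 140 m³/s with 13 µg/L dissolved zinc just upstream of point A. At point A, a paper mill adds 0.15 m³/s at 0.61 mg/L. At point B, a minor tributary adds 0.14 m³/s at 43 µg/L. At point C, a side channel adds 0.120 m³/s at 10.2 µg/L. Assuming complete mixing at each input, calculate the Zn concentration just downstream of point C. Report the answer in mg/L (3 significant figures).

0.0137 mg/L

13 µg/L = 0.013 mg/L.
After input A: C = (140·0.013 + 0.15·0.61) / 140.2 = 0.01364 mg/L.
43 µg/L = 0.043 mg/L.
After input B: C = (140.2·0.01364 + 0.14·0.043) / 140.3 = 0.01367 mg/L.
10.2 µg/L = 0.0102 mg/L.
After input C: C = (140.3·0.01367 + 0.12·0.0102) / 140.4 = 0.01367 mg/L.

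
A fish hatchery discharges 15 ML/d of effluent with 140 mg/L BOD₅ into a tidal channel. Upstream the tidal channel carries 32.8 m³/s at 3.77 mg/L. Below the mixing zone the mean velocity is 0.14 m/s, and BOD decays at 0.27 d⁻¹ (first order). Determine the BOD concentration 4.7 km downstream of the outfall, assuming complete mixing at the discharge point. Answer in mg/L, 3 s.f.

4.04 mg/L

15 ML/d = 0.1736 m³/s.
After complete mixing, C₀ = (0.1736·140 + 32.8·3.77) / 32.97 = 4.487 mg/L.
Travel time t = 4700 m / 0.14 m/s = 3.357e+04 s = 0.3886 d.
C = 4.487·exp(−0.27·0.3886) = 4.487·0.9004 = 4.04 mg/L.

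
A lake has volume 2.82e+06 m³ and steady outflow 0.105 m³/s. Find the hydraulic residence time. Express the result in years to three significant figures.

0.851 yr

Q = 0.105 m³/s × 3.156e+07 s/yr = 3.314e+06 m³/yr.
Hydraulic residence time τ = V/Q = 2.82e+06/3.314e+06 = 0.8511 yr.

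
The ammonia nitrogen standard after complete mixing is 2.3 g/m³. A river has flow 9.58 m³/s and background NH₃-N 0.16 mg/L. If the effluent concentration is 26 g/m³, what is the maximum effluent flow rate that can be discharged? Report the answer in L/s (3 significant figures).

Mass balance at complete mixing: C_std·(Q_w + Q_r) = Q_w·C_e + Q_r·C_b.
Rearranging, Q_w = Q_r·(C_std − C_b)/(C_e − C_std) = 9.58·(2.3 − 0.16) / (26 − 2.3) = 0.865 m³/s.
= 865 L/s.

865 L/s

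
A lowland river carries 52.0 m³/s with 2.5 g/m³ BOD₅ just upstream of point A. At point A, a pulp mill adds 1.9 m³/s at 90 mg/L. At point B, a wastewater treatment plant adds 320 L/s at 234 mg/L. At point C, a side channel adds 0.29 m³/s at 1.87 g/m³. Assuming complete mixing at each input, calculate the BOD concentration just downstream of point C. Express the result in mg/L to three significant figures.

6.91 mg/L

After input A: C = (52·2.5 + 1.9·90) / 53.9 = 5.584 mg/L.
320 L/s = 0.32 m³/s.
After input B: C = (53.9·5.584 + 0.32·234) / 54.22 = 6.932 mg/L.
After input C: C = (54.22·6.932 + 0.29·1.87) / 54.51 = 6.906 mg/L.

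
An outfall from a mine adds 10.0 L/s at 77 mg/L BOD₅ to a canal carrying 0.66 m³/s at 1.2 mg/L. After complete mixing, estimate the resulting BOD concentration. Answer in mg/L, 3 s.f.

10.0 L/s = 0.01 m³/s.
Conservation of mass across the mixing zone: C = (0.01·77 + 0.66·1.2) / (0.01 + 0.66) = 1.562/0.67 = 2.331 mg/L.

2.33 mg/L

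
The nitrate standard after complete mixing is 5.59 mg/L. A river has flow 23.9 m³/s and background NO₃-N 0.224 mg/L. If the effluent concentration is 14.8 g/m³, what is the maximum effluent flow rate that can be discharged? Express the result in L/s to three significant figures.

Mass balance at complete mixing: C_std·(Q_w + Q_r) = Q_w·C_e + Q_r·C_b.
Rearranging, Q_w = Q_r·(C_std − C_b)/(C_e − C_std) = 23.9·(5.59 − 0.224) / (14.8 − 5.59) = 13.92 m³/s.
= 1.392e+04 L/s.

13900 L/s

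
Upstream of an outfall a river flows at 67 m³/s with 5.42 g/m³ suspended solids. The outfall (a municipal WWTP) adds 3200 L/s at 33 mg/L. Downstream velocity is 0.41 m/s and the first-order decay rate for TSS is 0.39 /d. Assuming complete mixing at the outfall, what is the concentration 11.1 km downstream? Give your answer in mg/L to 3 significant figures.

5.91 mg/L

3200 L/s = 3.2 m³/s.
After complete mixing, C₀ = (3.2·33 + 67·5.42) / 70.2 = 6.677 mg/L.
Travel time t = 1.11e+04 m / 0.41 m/s = 2.707e+04 s = 0.3133 d.
C = 6.677·exp(−0.39·0.3133) = 6.677·0.885 = 5.909 mg/L.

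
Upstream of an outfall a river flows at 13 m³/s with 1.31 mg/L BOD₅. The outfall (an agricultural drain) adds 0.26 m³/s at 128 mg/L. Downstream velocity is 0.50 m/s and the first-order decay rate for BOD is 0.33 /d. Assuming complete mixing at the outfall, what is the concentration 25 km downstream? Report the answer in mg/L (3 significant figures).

After complete mixing, C₀ = (0.26·128 + 13·1.31) / 13.26 = 3.794 mg/L.
Travel time t = 2.5e+04 m / 0.50 m/s = 5e+04 s = 0.5787 d.
C = 3.794·exp(−0.33·0.5787) = 3.794·0.8262 = 3.135 mg/L.

3.13 mg/L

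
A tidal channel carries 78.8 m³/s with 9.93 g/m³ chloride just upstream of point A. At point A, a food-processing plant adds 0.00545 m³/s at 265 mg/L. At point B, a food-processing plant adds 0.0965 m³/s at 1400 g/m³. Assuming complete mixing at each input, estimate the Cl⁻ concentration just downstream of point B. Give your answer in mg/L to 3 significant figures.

After input A: C = (78.8·9.93 + 0.00545·265) / 78.81 = 9.948 mg/L.
After input B: C = (78.81·9.948 + 0.0965·1400) / 78.9 = 11.65 mg/L.

11.6 mg/L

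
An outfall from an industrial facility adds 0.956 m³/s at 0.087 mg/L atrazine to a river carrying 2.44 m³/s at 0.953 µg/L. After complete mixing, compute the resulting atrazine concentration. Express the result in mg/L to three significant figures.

0.953 µg/L = 0.000953 mg/L.
Flow-weighted mixing gives C = (0.956·0.087 + 2.44·0.000953) / (0.956 + 2.44) = 0.0855/3.396 = 0.02518 mg/L.

0.0252 mg/L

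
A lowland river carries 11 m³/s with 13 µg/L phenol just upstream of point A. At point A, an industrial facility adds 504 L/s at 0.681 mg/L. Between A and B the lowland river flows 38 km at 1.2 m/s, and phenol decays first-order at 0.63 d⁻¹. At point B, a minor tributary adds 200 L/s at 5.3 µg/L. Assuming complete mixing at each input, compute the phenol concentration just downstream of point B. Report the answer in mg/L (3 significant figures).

0.0331 mg/L

13 µg/L = 0.013 mg/L.
504 L/s = 0.504 m³/s.
After input A: C = (11·0.013 + 0.504·0.681) / 11.5 = 0.04227 mg/L.
Over the 38 km reach to input B (t = 3.167e+04 s = 0.3665 d), decay gives C = 0.04227·exp(−0.63·0.3665) = 0.03355 mg/L.
200 L/s = 0.2 m³/s.
5.3 µg/L = 0.0053 mg/L.
After input B: C = (11.5·0.03355 + 0.2·0.0053) / 11.7 = 0.03307 mg/L.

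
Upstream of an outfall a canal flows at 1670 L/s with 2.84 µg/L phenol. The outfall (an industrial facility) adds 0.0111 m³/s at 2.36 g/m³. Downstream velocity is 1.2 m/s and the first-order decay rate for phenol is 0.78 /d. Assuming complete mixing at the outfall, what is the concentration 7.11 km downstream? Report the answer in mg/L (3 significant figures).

0.0174 mg/L

1670 L/s = 1.67 m³/s.
2.84 µg/L = 0.00284 mg/L.
After complete mixing, C₀ = (0.0111·2.36 + 1.67·0.00284) / 1.681 = 0.0184 mg/L.
Travel time t = 7110 m / 1.2 m/s = 5925 s = 0.06858 d.
C = 0.0184·exp(−0.78·0.06858) = 0.0184·0.9479 = 0.01745 mg/L.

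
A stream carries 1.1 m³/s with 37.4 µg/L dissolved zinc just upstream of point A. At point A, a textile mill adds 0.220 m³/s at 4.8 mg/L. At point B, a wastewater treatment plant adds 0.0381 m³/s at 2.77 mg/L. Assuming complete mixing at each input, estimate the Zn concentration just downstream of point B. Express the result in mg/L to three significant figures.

0.886 mg/L

37.4 µg/L = 0.0374 mg/L.
After input A: C = (1.1·0.0374 + 0.22·4.8) / 1.32 = 0.8312 mg/L.
After input B: C = (1.32·0.8312 + 0.0381·2.77) / 1.358 = 0.8856 mg/L.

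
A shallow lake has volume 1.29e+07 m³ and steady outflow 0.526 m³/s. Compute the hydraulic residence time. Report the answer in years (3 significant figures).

0.777 yr

Q = 0.526 m³/s × 3.156e+07 s/yr = 1.66e+07 m³/yr.
Hydraulic residence time τ = V/Q = 1.29e+07/1.66e+07 = 0.7771 yr.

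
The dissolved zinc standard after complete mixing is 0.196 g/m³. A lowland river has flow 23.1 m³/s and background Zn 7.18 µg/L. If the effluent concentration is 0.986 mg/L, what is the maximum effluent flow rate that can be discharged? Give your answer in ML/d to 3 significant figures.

7.18 µg/L = 0.00718 mg/L.
Mass balance at complete mixing: C_std·(Q_w + Q_r) = Q_w·C_e + Q_r·C_b.
Rearranging, Q_w = Q_r·(C_std − C_b)/(C_e − C_std) = 23.1·(0.196 − 0.00718) / (0.986 − 0.196) = 5.521 m³/s.
= 477 ML/d.

477 ML/d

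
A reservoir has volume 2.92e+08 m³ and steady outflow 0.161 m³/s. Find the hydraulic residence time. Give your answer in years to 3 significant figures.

Q = 0.161 m³/s × 3.156e+07 s/yr = 5.081e+06 m³/yr.
Hydraulic residence time τ = V/Q = 2.92e+08/5.081e+06 = 57.47 yr.

57.5 yr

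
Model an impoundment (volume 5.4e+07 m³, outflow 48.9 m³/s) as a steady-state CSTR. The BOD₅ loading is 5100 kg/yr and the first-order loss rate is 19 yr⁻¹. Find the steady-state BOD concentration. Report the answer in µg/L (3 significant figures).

1.99 µg/L

Outflow Q = 48.9 m³/s × 3.156e+07 s/yr = 1.543e+09 m³/yr.
Steady-state CSTR mass balance: W = Q·C + k·V·C, so C = W/(Q + kV).
Q + kV = 1.543e+09 + 19·5.4e+07 = 2.569e+09 m³/yr.
C = 5100/2.569e+09 = 1.985e-06 kg/m³ = 0.001985 mg/L = 1.985 µg/L.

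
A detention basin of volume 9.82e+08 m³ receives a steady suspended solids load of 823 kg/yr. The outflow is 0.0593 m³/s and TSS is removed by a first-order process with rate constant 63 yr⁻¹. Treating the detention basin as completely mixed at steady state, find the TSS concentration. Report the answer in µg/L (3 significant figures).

Outflow Q = 0.0593 m³/s × 3.156e+07 s/yr = 1.871e+06 m³/yr.
Steady-state CSTR mass balance: W = Q·C + k·V·C, so C = W/(Q + kV).
Q + kV = 1.871e+06 + 63·9.82e+08 = 6.187e+10 m³/yr.
C = 823/6.187e+10 = 1.33e-08 kg/m³ = 1.33e-05 mg/L = 0.0133 µg/L.

0.0133 µg/L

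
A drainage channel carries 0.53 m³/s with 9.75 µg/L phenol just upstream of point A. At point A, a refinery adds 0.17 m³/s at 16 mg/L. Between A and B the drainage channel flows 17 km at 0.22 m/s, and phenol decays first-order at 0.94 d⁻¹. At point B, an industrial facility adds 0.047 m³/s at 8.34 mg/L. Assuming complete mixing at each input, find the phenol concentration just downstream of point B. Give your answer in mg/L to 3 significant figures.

9.75 µg/L = 0.00975 mg/L.
After input A: C = (0.53·0.00975 + 0.17·16) / 0.7 = 3.893 mg/L.
Over the 17 km reach to input B (t = 7.727e+04 s = 0.8944 d), decay gives C = 3.893·exp(−0.94·0.8944) = 1.68 mg/L.
After input B: C = (0.7·1.68 + 0.047·8.34) / 0.747 = 2.099 mg/L.

2.10 mg/L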